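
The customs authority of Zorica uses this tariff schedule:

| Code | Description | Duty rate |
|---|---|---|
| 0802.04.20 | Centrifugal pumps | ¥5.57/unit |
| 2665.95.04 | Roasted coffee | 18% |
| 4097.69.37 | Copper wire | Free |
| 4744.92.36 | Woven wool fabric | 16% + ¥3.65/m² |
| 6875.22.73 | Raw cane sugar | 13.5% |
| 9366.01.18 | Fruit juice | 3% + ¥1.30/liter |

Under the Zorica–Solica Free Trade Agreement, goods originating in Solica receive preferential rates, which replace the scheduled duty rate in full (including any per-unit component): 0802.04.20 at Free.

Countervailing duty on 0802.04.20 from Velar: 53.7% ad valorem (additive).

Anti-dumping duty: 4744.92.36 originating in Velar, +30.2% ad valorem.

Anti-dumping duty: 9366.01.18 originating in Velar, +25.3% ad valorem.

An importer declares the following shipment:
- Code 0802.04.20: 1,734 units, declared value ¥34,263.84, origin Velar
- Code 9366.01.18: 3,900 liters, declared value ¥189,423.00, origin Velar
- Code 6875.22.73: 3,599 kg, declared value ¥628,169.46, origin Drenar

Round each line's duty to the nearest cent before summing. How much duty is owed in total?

¥171,537.65

Line 1 (0802.04.20, Velar, 1,734 units, ¥34,263.84):
Base rate for 0802.04.20 is ¥5.57/unit.
0802.04.20 has an FTA preferential rate, but origin Velar is not Solica; base rate stands.
Additional duty on 0802.04.20 from Velar: +53.7% ad valorem. Applied ad valorem rate = 53.7%.
Duty = ¥34,263.84 × 53.7% + 1,734 × ¥5.57 = ¥28,058.06.
Line 2 (9366.01.18, Velar, 3,900 liters, ¥189,423.00):
Base rate for 9366.01.18 is 3% + ¥1.30/liter.
Additional duty on 9366.01.18 from Velar: +25.3%. Applied ad valorem rate: 3% + 25.3% = 28.3%.
Duty = ¥189,423.00 × 28.3% + 3,900 × ¥1.30 = ¥58,676.71.
Line 3 (6875.22.73, Drenar, 3,599 kg, ¥628,169.46):
Base rate for 6875.22.73 is 13.5%.
Duty = ¥628,169.46 × 13.5% = ¥84,802.88.
Total = ¥28,058.06 + ¥58,676.71 + ¥84,802.88 = ¥171,537.65.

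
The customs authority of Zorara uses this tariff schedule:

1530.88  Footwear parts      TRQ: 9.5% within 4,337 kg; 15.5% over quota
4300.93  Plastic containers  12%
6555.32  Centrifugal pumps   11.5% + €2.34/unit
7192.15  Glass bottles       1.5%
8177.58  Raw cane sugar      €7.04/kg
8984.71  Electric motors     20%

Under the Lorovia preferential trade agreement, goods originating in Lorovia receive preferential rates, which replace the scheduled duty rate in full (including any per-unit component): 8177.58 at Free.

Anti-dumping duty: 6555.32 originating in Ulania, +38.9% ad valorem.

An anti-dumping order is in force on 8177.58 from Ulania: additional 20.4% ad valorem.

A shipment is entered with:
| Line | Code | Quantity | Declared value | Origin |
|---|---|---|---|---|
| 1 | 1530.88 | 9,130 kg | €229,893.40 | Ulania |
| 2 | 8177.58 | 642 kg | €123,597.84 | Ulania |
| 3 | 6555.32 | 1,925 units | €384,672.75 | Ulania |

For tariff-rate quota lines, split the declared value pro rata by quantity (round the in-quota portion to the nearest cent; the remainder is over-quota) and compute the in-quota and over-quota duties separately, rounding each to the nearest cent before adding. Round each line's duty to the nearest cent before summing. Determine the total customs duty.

Line 1 (1530.88, Ulania, 9,130 kg, €229,893.40):
Code 1530.88 is under a tariff-rate quota (threshold 4,337 kg). In-quota: 4,337 kg at 9.5%; over-quota: 4,793 kg at 15.5%.
Pro-rata value split: in-quota = €229,893.40 × 4,337/9,130 = €109,205.66; over-quota = €229,893.40 − €109,205.66 = €120,687.74.
In-quota duty = €109,205.66 × 9.5% = €10,374.54. Over-quota duty = €120,687.74 × 15.5% = €18,706.60.
Line duty = €10,374.54 + €18,706.60 = €29,081.14.
Line 2 (8177.58, Ulania, 642 kg, €123,597.84):
Base rate for 8177.58 is €7.04/kg.
8177.58 has an FTA preferential rate, but origin Ulania is not Lorovia; base rate stands.
Additional duty on 8177.58 from Ulania: +20.4% ad valorem. Applied ad valorem rate = 20.4%.
Duty = €123,597.84 × 20.4% + 642 × €7.04 = €29,733.64.
Line 3 (6555.32, Ulania, 1,925 units, €384,672.75):
Base rate for 6555.32 is 11.5% + €2.34/unit.
Additional duty on 6555.32 from Ulania: +38.9%. Applied ad valorem rate: 11.5% + 38.9% = 50.4%.
Duty = €384,672.75 × 50.4% + 1,925 × €2.34 = €198,379.57.
Total = €29,081.14 + €29,733.64 + €198,379.57 = €257,194.35.

€257,194.35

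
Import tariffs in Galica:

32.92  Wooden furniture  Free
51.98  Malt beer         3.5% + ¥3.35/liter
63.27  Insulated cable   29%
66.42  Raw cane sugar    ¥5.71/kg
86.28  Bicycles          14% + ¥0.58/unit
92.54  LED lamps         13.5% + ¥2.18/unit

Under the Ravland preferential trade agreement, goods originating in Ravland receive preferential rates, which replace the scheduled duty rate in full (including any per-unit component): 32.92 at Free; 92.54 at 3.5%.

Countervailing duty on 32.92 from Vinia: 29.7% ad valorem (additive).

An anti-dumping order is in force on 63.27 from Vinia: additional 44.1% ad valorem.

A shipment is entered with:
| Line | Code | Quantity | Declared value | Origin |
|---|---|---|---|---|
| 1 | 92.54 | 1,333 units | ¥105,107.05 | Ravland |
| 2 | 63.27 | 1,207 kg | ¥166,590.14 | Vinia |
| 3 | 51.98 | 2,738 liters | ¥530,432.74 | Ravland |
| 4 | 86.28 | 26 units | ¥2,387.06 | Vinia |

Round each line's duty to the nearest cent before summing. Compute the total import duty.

¥153,542.86

Line 1 (92.54, Ravland, 1,333 units, ¥105,107.05):
Base rate for 92.54 is 13.5% + ¥2.18/unit.
Origin Ravland qualifies under the Galica–Ravland agreement and 92.54 is covered: preferential rate 3.5% applies instead.
Duty = ¥105,107.05 × 3.5% = ¥3,678.75.
Line 2 (63.27, Vinia, 1,207 kg, ¥166,590.14):
Base rate for 63.27 is 29%.
Additional duty on 63.27 from Vinia: +44.1%. Applied ad valorem rate: 29% + 44.1% = 73.1%.
Duty = ¥166,590.14 × 73.1% = ¥121,777.39.
Line 3 (51.98, Ravland, 2,738 liters, ¥530,432.74):
Base rate for 51.98 is 3.5% + ¥3.35/liter.
Origin Ravland is the FTA partner but 51.98 is not on the preference list; base rate stands.
Duty = ¥530,432.74 × 3.5% + 2,738 × ¥3.35 = ¥27,737.45.
Line 4 (86.28, Vinia, 26 units, ¥2,387.06):
Base rate for 86.28 is 14% + ¥0.58/unit.
Duty = ¥2,387.06 × 14% + 26 × ¥0.58 = ¥349.27.
Total = ¥3,678.75 + ¥121,777.39 + ¥27,737.45 + ¥349.27 = ¥153,542.86.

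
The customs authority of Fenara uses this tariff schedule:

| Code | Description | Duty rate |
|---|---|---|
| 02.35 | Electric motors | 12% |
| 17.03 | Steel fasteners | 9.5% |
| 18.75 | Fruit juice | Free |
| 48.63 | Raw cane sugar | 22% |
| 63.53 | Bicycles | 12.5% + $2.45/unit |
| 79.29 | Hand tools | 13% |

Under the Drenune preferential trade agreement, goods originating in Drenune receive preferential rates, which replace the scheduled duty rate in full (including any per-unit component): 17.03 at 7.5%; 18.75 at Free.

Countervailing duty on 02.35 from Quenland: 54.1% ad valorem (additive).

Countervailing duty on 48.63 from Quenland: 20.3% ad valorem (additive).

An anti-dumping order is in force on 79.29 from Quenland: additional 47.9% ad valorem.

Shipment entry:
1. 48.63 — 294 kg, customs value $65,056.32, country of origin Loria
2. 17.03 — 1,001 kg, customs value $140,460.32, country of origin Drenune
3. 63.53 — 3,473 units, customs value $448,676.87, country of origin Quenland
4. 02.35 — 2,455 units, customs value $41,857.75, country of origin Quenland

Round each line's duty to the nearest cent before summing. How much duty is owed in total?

Line 1 (48.63, Loria, 294 kg, $65,056.32):
Base rate for 48.63 is 22%.
The additional-duty order on 48.63 targets Quenland, not Loria; it does not apply.
Duty = $65,056.32 × 22% = $14,312.39.
Line 2 (17.03, Drenune, 1,001 kg, $140,460.32):
Base rate for 17.03 is 9.5%.
Origin Drenune qualifies under the Fenara–Drenune agreement and 17.03 is covered: preferential rate 7.5% applies instead.
Duty = $140,460.32 × 7.5% = $10,534.52.
Line 3 (63.53, Quenland, 3,473 units, $448,676.87):
Base rate for 63.53 is 12.5% + $2.45/unit.
Duty = $448,676.87 × 12.5% + 3,473 × $2.45 = $64,593.46.
Line 4 (02.35, Quenland, 2,455 units, $41,857.75):
Base rate for 02.35 is 12%.
Additional duty on 02.35 from Quenland: +54.1%. Applied ad valorem rate: 12% + 54.1% = 66.1%.
Duty = $41,857.75 × 66.1% = $27,667.97.
Total = $14,312.39 + $10,534.52 + $64,593.46 + $27,667.97 = $117,108.34.

$117,108.34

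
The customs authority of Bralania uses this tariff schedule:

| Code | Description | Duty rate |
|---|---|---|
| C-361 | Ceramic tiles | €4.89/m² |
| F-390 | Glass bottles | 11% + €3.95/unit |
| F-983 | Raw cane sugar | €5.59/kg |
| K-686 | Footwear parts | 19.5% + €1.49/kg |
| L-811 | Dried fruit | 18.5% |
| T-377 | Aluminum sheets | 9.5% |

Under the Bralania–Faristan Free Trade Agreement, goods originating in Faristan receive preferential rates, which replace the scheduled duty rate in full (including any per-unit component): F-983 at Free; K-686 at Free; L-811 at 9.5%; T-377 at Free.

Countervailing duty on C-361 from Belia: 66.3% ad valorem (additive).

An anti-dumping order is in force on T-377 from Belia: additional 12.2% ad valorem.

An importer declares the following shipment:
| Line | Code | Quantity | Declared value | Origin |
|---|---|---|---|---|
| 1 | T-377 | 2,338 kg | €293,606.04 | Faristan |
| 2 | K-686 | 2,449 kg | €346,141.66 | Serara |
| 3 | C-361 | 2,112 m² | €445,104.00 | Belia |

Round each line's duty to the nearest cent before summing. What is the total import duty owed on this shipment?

€376,578.26

Line 1 (T-377, Faristan, 2,338 kg, €293,606.04):
Base rate for T-377 is 9.5%.
Origin Faristan qualifies under the Bralania–Faristan agreement and T-377 is covered: preferential rate Free applies instead.
The additional-duty order on T-377 targets Belia, not Faristan; it does not apply.
Duty = €293,606.04 × 0% = €0.00.
Line 2 (K-686, Serara, 2,449 kg, €346,141.66):
Base rate for K-686 is 19.5% + €1.49/kg.
K-686 has an FTA preferential rate, but origin Serara is not Faristan; base rate stands.
Duty = €346,141.66 × 19.5% + 2,449 × €1.49 = €71,146.63.
Line 3 (C-361, Belia, 2,112 m², €445,104.00):
Base rate for C-361 is €4.89/m².
Additional duty on C-361 from Belia: +66.3% ad valorem. Applied ad valorem rate = 66.3%.
Duty = €445,104.00 × 66.3% + 2,112 × €4.89 = €305,431.63.
Total = €0.00 + €71,146.63 + €305,431.63 = €376,578.26.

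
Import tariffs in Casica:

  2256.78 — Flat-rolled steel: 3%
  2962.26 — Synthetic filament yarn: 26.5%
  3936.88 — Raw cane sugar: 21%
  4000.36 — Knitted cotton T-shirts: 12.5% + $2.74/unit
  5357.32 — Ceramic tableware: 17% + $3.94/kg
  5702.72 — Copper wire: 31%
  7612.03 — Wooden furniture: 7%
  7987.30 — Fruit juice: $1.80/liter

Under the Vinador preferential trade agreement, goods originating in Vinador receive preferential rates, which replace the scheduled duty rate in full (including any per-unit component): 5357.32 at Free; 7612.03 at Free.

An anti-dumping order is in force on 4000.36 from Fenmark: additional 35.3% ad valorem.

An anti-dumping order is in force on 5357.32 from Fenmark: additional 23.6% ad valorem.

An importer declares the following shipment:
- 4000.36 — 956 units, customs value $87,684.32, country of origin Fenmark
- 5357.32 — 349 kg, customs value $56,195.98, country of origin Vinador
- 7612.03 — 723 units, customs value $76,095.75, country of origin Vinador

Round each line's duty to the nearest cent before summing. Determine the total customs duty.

Line 1 (4000.36, Fenmark, 956 units, $87,684.32):
Base rate for 4000.36 is 12.5% + $2.74/unit.
Additional duty on 4000.36 from Fenmark: +35.3%. Applied ad valorem rate: 12.5% + 35.3% = 47.8%.
Duty = $87,684.32 × 47.8% + 956 × $2.74 = $44,532.54.
Line 2 (5357.32, Vinador, 349 kg, $56,195.98):
Base rate for 5357.32 is 17% + $3.94/kg.
Origin Vinador qualifies under the Casica–Vinador agreement and 5357.32 is covered: preferential rate Free applies instead.
The additional-duty order on 5357.32 targets Fenmark, not Vinador; it does not apply.
Duty = $56,195.98 × 0% = $0.00.
Line 3 (7612.03, Vinador, 723 units, $76,095.75):
Base rate for 7612.03 is 7%.
Origin Vinador qualifies under the Casica–Vinador agreement and 7612.03 is covered: preferential rate Free applies instead.
Duty = $76,095.75 × 0% = $0.00.
Total = $44,532.54 + $0.00 + $0.00 = $44,532.54.

$44,532.54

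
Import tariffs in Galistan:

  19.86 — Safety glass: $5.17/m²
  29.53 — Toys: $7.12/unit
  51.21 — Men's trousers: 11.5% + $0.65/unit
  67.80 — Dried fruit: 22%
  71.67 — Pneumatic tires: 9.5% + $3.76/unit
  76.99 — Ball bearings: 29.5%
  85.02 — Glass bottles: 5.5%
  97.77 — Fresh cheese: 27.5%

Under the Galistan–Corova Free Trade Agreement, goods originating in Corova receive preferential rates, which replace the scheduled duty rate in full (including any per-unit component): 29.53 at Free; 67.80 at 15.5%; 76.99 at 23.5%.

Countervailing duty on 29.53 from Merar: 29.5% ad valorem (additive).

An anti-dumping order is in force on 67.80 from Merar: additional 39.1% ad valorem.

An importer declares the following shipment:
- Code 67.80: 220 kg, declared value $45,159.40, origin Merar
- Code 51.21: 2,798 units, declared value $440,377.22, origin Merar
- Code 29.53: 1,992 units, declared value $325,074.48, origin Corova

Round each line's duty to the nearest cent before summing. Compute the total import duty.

$80,054.47

Line 1 (67.80, Merar, 220 kg, $45,159.40):
Base rate for 67.80 is 22%.
67.80 has an FTA preferential rate, but origin Merar is not Corova; base rate stands.
Additional duty on 67.80 from Merar: +39.1%. Applied ad valorem rate: 22% + 39.1% = 61.1%.
Duty = $45,159.40 × 61.1% = $27,592.39.
Line 2 (51.21, Merar, 2,798 units, $440,377.22):
Base rate for 51.21 is 11.5% + $0.65/unit.
Duty = $440,377.22 × 11.5% + 2,798 × $0.65 = $52,462.08.
Line 3 (29.53, Corova, 1,992 units, $325,074.48):
Base rate for 29.53 is $7.12/unit.
Origin Corova qualifies under the Galistan–Corova agreement and 29.53 is covered: preferential rate Free applies instead.
The additional-duty order on 29.53 targets Merar, not Corova; it does not apply.
Duty = $325,074.48 × 0% = $0.00.
Total = $27,592.39 + $52,462.08 + $0.00 = $80,054.47.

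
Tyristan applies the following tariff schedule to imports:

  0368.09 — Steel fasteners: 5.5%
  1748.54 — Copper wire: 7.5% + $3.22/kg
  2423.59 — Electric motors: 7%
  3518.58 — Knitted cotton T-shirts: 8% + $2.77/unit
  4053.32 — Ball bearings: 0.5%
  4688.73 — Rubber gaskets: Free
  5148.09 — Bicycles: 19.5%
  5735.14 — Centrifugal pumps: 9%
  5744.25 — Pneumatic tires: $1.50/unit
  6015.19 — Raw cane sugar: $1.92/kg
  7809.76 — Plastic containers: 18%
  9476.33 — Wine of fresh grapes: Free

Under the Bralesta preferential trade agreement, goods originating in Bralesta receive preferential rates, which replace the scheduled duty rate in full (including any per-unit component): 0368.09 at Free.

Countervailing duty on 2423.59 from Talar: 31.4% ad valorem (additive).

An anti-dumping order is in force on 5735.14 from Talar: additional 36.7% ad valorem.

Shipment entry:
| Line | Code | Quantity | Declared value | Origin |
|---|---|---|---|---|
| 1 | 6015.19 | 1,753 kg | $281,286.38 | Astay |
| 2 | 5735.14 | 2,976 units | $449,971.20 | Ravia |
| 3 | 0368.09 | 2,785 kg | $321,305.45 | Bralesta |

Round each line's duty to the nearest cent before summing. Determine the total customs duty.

$43,863.17

Line 1 (6015.19, Astay, 1,753 kg, $281,286.38):
Base rate for 6015.19 is $1.92/kg.
Duty = 1,753 × $1.92 = $3,365.76.
Line 2 (5735.14, Ravia, 2,976 units, $449,971.20):
Base rate for 5735.14 is 9%.
The additional-duty order on 5735.14 targets Talar, not Ravia; it does not apply.
Duty = $449,971.20 × 9% = $40,497.41.
Line 3 (0368.09, Bralesta, 2,785 kg, $321,305.45):
Base rate for 0368.09 is 5.5%.
Origin Bralesta qualifies under the Tyristan–Bralesta agreement and 0368.09 is covered: preferential rate Free applies instead.
Duty = $321,305.45 × 0% = $0.00.
Total = $3,365.76 + $40,497.41 + $0.00 = $43,863.17.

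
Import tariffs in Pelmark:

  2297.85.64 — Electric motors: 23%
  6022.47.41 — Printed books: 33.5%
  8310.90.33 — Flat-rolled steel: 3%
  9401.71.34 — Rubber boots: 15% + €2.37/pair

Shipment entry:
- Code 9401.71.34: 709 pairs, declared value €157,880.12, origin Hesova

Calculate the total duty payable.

€25,362.35

Line 1 (9401.71.34, Hesova, 709 pairs, €157,880.12):
Base rate for 9401.71.34 is 15% + €2.37/pair.
Duty = €157,880.12 × 15% + 709 × €2.37 = €25,362.35.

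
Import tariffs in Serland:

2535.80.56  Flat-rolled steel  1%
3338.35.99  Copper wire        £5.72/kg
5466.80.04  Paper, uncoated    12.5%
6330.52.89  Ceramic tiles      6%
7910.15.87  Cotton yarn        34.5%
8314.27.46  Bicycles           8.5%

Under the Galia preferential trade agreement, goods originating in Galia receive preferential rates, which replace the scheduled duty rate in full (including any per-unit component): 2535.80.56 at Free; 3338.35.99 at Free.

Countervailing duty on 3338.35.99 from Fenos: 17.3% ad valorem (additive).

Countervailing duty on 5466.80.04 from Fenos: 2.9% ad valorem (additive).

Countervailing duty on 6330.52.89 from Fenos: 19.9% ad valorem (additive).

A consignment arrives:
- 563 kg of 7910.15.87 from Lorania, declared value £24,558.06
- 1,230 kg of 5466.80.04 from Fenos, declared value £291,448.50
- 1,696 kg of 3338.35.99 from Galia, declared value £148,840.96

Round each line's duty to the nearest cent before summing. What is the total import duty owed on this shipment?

£53,355.60

Line 1 (7910.15.87, Lorania, 563 kg, £24,558.06):
Base rate for 7910.15.87 is 34.5%.
Duty = £24,558.06 × 34.5% = £8,472.53.
Line 2 (5466.80.04, Fenos, 1,230 kg, £291,448.50):
Base rate for 5466.80.04 is 12.5%.
Additional duty on 5466.80.04 from Fenos: +2.9%. Applied ad valorem rate: 12.5% + 2.9% = 15.4%.
Duty = £291,448.50 × 15.4% = £44,883.07.
Line 3 (3338.35.99, Galia, 1,696 kg, £148,840.96):
Base rate for 3338.35.99 is £5.72/kg.
Origin Galia qualifies under the Serland–Galia agreement and 3338.35.99 is covered: preferential rate Free applies instead.
The additional-duty order on 3338.35.99 targets Fenos, not Galia; it does not apply.
Duty = £148,840.96 × 0% = £0.00.
Total = £8,472.53 + £44,883.07 + £0.00 = £53,355.60.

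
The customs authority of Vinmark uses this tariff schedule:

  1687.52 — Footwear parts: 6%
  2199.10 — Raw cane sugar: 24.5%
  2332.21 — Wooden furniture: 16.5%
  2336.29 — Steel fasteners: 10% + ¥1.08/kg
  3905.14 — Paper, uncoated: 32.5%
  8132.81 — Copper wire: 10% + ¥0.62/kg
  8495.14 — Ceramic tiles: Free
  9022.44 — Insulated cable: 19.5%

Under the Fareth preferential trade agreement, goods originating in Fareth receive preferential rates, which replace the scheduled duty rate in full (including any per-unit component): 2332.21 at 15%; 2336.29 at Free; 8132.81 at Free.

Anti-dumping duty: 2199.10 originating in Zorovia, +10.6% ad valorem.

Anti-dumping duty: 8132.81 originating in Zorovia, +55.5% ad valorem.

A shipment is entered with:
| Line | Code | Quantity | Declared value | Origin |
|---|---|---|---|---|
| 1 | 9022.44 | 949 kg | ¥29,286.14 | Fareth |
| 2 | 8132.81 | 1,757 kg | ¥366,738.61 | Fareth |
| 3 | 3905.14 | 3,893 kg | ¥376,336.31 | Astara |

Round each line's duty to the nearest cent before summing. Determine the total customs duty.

¥128,020.10

Line 1 (9022.44, Fareth, 949 kg, ¥29,286.14):
Base rate for 9022.44 is 19.5%.
Origin Fareth is the FTA partner but 9022.44 is not on the preference list; base rate stands.
Duty = ¥29,286.14 × 19.5% = ¥5,710.80.
Line 2 (8132.81, Fareth, 1,757 kg, ¥366,738.61):
Base rate for 8132.81 is 10% + ¥0.62/kg.
Origin Fareth qualifies under the Vinmark–Fareth agreement and 8132.81 is covered: preferential rate Free applies instead.
The additional-duty order on 8132.81 targets Zorovia, not Fareth; it does not apply.
Duty = ¥366,738.61 × 0% = ¥0.00.
Line 3 (3905.14, Astara, 3,893 kg, ¥376,336.31):
Base rate for 3905.14 is 32.5%.
Duty = ¥376,336.31 × 32.5% = ¥122,309.30.
Total = ¥5,710.80 + ¥0.00 + ¥122,309.30 = ¥128,020.10.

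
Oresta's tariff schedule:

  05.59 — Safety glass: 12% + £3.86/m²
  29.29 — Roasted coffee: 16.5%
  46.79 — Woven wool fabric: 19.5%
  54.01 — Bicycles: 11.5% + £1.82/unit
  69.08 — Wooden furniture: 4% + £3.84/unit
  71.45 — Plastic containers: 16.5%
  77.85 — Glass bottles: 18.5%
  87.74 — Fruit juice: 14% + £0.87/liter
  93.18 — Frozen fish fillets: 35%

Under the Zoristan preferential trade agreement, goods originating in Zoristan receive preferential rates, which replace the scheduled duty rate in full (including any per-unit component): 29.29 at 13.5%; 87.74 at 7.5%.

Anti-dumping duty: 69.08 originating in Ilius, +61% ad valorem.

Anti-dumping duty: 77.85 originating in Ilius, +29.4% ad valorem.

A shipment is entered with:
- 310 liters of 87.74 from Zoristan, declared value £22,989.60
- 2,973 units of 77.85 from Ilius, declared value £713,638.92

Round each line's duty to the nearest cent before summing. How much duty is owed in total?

Line 1 (87.74, Zoristan, 310 liters, £22,989.60):
Base rate for 87.74 is 14% + £0.87/liter.
Origin Zoristan qualifies under the Oresta–Zoristan agreement and 87.74 is covered: preferential rate 7.5% applies instead.
Duty = £22,989.60 × 7.5% = £1,724.22.
Line 2 (77.85, Ilius, 2,973 units, £713,638.92):
Base rate for 77.85 is 18.5%.
Additional duty on 77.85 from Ilius: +29.4%. Applied ad valorem rate: 18.5% + 29.4% = 47.9%.
Duty = £713,638.92 × 47.9% = £341,833.04.
Total = £1,724.22 + £341,833.04 = £343,557.26.

£343,557.26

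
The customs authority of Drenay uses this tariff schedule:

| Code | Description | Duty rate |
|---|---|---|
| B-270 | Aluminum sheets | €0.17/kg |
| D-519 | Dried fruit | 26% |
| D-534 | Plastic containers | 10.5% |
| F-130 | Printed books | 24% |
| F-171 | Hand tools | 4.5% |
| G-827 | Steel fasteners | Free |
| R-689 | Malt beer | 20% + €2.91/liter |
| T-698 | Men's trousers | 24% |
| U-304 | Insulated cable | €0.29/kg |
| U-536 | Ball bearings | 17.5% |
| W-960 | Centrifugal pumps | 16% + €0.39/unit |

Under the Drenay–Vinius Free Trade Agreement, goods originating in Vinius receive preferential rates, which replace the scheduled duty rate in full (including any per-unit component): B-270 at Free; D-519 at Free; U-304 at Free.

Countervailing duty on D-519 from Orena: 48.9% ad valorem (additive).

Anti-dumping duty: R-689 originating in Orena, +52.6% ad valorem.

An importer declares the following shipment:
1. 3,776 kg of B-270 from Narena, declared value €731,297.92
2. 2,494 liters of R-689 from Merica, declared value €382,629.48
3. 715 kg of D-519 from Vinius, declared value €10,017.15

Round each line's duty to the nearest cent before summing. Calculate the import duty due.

€84,425.36

Line 1 (B-270, Narena, 3,776 kg, €731,297.92):
Base rate for B-270 is €0.17/kg.
B-270 has an FTA preferential rate, but origin Narena is not Vinius; base rate stands.
Duty = 3,776 × €0.17 = €641.92.
Line 2 (R-689, Merica, 2,494 liters, €382,629.48):
Base rate for R-689 is 20% + €2.91/liter.
The additional-duty order on R-689 targets Orena, not Merica; it does not apply.
Duty = €382,629.48 × 20% + 2,494 × €2.91 = €83,783.44.
Line 3 (D-519, Vinius, 715 kg, €10,017.15):
Base rate for D-519 is 26%.
Origin Vinius qualifies under the Drenay–Vinius agreement and D-519 is covered: preferential rate Free applies instead.
The additional-duty order on D-519 targets Orena, not Vinius; it does not apply.
Duty = €10,017.15 × 0% = €0.00.
Total = €641.92 + €83,783.44 + €0.00 = €84,425.36.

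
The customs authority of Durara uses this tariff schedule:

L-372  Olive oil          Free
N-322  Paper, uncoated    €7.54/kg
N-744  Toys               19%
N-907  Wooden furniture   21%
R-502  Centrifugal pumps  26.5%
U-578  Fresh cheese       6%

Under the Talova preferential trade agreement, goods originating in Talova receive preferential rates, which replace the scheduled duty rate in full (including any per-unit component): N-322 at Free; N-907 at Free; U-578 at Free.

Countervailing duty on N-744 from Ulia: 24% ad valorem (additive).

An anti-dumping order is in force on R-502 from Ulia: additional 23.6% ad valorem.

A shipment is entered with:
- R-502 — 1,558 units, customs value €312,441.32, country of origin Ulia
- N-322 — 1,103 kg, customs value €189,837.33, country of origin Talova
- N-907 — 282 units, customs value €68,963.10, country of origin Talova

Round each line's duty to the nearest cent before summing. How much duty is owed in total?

Line 1 (R-502, Ulia, 1,558 units, €312,441.32):
Base rate for R-502 is 26.5%.
Additional duty on R-502 from Ulia: +23.6%. Applied ad valorem rate: 26.5% + 23.6% = 50.1%.
Duty = €312,441.32 × 50.1% = €156,533.10.
Line 2 (N-322, Talova, 1,103 kg, €189,837.33):
Base rate for N-322 is €7.54/kg.
Origin Talova qualifies under the Durara–Talova agreement and N-322 is covered: preferential rate Free applies instead.
Duty = €189,837.33 × 0% = €0.00.
Line 3 (N-907, Talova, 282 units, €68,963.10):
Base rate for N-907 is 21%.
Origin Talova qualifies under the Durara–Talova agreement and N-907 is covered: preferential rate Free applies instead.
Duty = €68,963.10 × 0% = €0.00.
Total = €156,533.10 + €0.00 + €0.00 = €156,533.10.

€156,533.10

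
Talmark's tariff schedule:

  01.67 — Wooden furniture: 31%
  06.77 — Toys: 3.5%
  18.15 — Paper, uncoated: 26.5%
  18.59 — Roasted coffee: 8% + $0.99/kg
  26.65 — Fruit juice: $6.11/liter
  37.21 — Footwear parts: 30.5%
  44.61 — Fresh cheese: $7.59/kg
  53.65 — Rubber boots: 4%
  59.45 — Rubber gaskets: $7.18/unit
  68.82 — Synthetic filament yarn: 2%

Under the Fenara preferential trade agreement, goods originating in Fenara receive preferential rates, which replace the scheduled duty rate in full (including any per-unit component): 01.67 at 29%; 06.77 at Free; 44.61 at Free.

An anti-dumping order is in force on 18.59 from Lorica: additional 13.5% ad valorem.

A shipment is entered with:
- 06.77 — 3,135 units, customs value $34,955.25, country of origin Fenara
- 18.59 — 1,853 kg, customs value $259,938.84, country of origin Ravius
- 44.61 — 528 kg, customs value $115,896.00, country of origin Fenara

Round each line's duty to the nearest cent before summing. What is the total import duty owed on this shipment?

Line 1 (06.77, Fenara, 3,135 units, $34,955.25):
Base rate for 06.77 is 3.5%.
Origin Fenara qualifies under the Talmark–Fenara agreement and 06.77 is covered: preferential rate Free applies instead.
Duty = $34,955.25 × 0% = $0.00.
Line 2 (18.59, Ravius, 1,853 kg, $259,938.84):
Base rate for 18.59 is 8% + $0.99/kg.
The additional-duty order on 18.59 targets Lorica, not Ravius; it does not apply.
Duty = $259,938.84 × 8% + 1,853 × $0.99 = $22,629.58.
Line 3 (44.61, Fenara, 528 kg, $115,896.00):
Base rate for 44.61 is $7.59/kg.
Origin Fenara qualifies under the Talmark–Fenara agreement and 44.61 is covered: preferential rate Free applies instead.
Duty = $115,896.00 × 0% = $0.00.
Total = $0.00 + $22,629.58 + $0.00 = $22,629.58.

$22,629.58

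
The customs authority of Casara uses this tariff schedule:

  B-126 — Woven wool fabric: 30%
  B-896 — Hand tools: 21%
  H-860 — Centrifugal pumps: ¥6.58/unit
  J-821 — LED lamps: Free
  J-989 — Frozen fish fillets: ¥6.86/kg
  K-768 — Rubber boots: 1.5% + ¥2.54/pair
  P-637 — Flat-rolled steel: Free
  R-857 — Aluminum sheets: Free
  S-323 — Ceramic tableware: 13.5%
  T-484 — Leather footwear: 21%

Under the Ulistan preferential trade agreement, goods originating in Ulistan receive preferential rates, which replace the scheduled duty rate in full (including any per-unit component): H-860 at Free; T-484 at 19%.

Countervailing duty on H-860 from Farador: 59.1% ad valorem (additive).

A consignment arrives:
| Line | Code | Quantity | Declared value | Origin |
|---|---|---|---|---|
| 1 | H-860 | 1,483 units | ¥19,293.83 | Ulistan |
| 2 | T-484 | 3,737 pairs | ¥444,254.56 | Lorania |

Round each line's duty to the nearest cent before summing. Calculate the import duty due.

¥93,293.46

Line 1 (H-860, Ulistan, 1,483 units, ¥19,293.83):
Base rate for H-860 is ¥6.58/unit.
Origin Ulistan qualifies under the Casara–Ulistan agreement and H-860 is covered: preferential rate Free applies instead.
The additional-duty order on H-860 targets Farador, not Ulistan; it does not apply.
Duty = ¥19,293.83 × 0% = ¥0.00.
Line 2 (T-484, Lorania, 3,737 pairs, ¥444,254.56):
Base rate for T-484 is 21%.
T-484 has an FTA preferential rate, but origin Lorania is not Ulistan; base rate stands.
Duty = ¥444,254.56 × 21% = ¥93,293.46.
Total = ¥0.00 + ¥93,293.46 = ¥93,293.46.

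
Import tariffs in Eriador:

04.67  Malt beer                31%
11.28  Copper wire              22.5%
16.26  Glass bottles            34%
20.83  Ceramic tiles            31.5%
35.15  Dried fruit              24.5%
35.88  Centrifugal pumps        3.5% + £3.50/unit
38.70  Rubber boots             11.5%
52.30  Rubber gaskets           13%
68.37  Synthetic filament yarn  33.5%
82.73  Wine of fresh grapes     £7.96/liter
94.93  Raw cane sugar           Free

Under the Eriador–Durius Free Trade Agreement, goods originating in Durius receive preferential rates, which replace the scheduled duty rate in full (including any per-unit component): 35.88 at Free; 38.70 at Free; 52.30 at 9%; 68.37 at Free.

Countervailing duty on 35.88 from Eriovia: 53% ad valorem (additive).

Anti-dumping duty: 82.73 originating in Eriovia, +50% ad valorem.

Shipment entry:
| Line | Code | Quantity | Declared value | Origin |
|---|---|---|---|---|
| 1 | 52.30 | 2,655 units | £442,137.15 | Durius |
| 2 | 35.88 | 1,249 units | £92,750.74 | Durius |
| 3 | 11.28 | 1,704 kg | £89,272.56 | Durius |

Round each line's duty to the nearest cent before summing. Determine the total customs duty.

£59,878.67

Line 1 (52.30, Durius, 2,655 units, £442,137.15):
Base rate for 52.30 is 13%.
Origin Durius qualifies under the Eriador–Durius agreement and 52.30 is covered: preferential rate 9% applies instead.
Duty = £442,137.15 × 9% = £39,792.34.
Line 2 (35.88, Durius, 1,249 units, £92,750.74):
Base rate for 35.88 is 3.5% + £3.50/unit.
Origin Durius qualifies under the Eriador–Durius agreement and 35.88 is covered: preferential rate Free applies instead.
The additional-duty order on 35.88 targets Eriovia, not Durius; it does not apply.
Duty = £92,750.74 × 0% = £0.00.
Line 3 (11.28, Durius, 1,704 kg, £89,272.56):
Base rate for 11.28 is 22.5%.
Origin Durius is the FTA partner but 11.28 is not on the preference list; base rate stands.
Duty = £89,272.56 × 22.5% = £20,086.33.
Total = £39,792.34 + £0.00 + £20,086.33 = £59,878.67.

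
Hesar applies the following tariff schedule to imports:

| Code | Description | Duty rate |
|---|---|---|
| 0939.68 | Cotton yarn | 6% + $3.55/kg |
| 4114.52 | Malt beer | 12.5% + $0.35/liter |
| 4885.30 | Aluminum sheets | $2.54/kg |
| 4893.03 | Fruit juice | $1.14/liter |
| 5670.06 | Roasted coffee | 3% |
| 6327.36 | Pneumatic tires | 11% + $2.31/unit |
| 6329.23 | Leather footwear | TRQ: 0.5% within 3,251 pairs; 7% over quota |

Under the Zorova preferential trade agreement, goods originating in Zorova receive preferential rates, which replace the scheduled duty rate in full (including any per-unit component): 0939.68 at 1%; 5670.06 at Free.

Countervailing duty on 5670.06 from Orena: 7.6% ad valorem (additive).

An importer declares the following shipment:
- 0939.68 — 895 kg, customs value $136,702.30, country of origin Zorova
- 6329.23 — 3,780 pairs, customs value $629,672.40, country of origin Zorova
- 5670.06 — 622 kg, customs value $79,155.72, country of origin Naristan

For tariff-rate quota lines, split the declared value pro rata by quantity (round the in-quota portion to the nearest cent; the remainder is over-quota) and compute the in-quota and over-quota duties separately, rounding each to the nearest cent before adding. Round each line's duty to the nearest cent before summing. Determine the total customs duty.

Line 1 (0939.68, Zorova, 895 kg, $136,702.30):
Base rate for 0939.68 is 6% + $3.55/kg.
Origin Zorova qualifies under the Hesar–Zorova agreement and 0939.68 is covered: preferential rate 1% applies instead.
Duty = $136,702.30 × 1% = $1,367.02.
Line 2 (6329.23, Zorova, 3,780 pairs, $629,672.40):
Code 6329.23 is under a tariff-rate quota (threshold 3,251 pairs). In-quota: 3,251 pairs at 0.5%; over-quota: 529 pairs at 7%.
Pro-rata value split: in-quota = $629,672.40 × 3,251/3,780 = $541,551.58; over-quota = $629,672.40 − $541,551.58 = $88,120.82.
In-quota duty = $541,551.58 × 0.5% = $2,707.76. Over-quota duty = $88,120.82 × 7% = $6,168.46.
Line duty = $2,707.76 + $6,168.46 = $8,876.22.
Line 3 (5670.06, Naristan, 622 kg, $79,155.72):
Base rate for 5670.06 is 3%.
5670.06 has an FTA preferential rate, but origin Naristan is not Zorova; base rate stands.
The additional-duty order on 5670.06 targets Orena, not Naristan; it does not apply.
Duty = $79,155.72 × 3% = $2,374.67.
Total = $1,367.02 + $8,876.22 + $2,374.67 = $12,617.91.

$12,617.91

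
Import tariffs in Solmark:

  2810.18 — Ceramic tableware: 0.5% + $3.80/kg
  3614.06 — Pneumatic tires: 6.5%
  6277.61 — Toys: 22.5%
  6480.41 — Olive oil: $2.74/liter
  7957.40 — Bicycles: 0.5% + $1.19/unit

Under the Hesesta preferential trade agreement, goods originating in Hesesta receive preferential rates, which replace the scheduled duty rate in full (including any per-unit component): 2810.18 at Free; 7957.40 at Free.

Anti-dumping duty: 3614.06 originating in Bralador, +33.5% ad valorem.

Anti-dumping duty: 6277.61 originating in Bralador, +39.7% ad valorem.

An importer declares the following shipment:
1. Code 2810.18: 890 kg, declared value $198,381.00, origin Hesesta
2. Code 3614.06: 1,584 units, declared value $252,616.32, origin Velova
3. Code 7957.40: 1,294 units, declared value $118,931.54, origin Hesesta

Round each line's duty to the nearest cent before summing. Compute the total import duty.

$16,420.06

Line 1 (2810.18, Hesesta, 890 kg, $198,381.00):
Base rate for 2810.18 is 0.5% + $3.80/kg.
Origin Hesesta qualifies under the Solmark–Hesesta agreement and 2810.18 is covered: preferential rate Free applies instead.
Duty = $198,381.00 × 0% = $0.00.
Line 2 (3614.06, Velova, 1,584 units, $252,616.32):
Base rate for 3614.06 is 6.5%.
The additional-duty order on 3614.06 targets Bralador, not Velova; it does not apply.
Duty = $252,616.32 × 6.5% = $16,420.06.
Line 3 (7957.40, Hesesta, 1,294 units, $118,931.54):
Base rate for 7957.40 is 0.5% + $1.19/unit.
Origin Hesesta qualifies under the Solmark–Hesesta agreement and 7957.40 is covered: preferential rate Free applies instead.
Duty = $118,931.54 × 0% = $0.00.
Total = $0.00 + $16,420.06 + $0.00 = $16,420.06.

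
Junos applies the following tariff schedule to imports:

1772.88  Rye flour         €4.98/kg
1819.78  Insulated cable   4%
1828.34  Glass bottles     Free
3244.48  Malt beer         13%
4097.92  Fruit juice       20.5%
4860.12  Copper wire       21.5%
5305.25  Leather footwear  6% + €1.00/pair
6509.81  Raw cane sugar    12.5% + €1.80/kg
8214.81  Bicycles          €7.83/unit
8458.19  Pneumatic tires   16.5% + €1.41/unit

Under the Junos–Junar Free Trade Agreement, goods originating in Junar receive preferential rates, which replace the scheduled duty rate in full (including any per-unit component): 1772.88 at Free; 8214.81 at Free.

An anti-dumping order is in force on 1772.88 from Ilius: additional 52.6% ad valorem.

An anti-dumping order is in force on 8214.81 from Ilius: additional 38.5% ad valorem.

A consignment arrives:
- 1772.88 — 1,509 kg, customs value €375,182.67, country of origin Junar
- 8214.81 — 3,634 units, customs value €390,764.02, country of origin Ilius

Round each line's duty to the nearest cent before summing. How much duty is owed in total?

€178,898.37

Line 1 (1772.88, Junar, 1,509 kg, €375,182.67):
Base rate for 1772.88 is €4.98/kg.
Origin Junar qualifies under the Junos–Junar agreement and 1772.88 is covered: preferential rate Free applies instead.
The additional-duty order on 1772.88 targets Ilius, not Junar; it does not apply.
Duty = €375,182.67 × 0% = €0.00.
Line 2 (8214.81, Ilius, 3,634 units, €390,764.02):
Base rate for 8214.81 is €7.83/unit.
8214.81 has an FTA preferential rate, but origin Ilius is not Junar; base rate stands.
Additional duty on 8214.81 from Ilius: +38.5% ad valorem. Applied ad valorem rate = 38.5%.
Duty = €390,764.02 × 38.5% + 3,634 × €7.83 = €178,898.37.
Total = €0.00 + €178,898.37 = €178,898.37.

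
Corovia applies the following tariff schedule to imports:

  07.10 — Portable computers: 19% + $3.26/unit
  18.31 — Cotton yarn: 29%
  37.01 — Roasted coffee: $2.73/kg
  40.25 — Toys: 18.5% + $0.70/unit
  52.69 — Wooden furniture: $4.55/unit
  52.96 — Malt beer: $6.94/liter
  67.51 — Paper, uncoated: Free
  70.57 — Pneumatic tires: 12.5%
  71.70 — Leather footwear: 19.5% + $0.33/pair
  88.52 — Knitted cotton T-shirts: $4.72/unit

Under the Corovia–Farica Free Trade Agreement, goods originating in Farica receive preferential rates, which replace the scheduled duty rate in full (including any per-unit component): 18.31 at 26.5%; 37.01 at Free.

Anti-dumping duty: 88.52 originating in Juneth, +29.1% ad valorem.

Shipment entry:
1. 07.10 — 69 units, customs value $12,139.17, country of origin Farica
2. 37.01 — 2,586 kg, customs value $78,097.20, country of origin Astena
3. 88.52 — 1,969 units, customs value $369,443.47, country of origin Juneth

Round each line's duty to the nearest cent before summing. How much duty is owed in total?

Line 1 (07.10, Farica, 69 units, $12,139.17):
Base rate for 07.10 is 19% + $3.26/unit.
Origin Farica is the FTA partner but 07.10 is not on the preference list; base rate stands.
Duty = $12,139.17 × 19% + 69 × $3.26 = $2,531.38.
Line 2 (37.01, Astena, 2,586 kg, $78,097.20):
Base rate for 37.01 is $2.73/kg.
37.01 has an FTA preferential rate, but origin Astena is not Farica; base rate stands.
Duty = 2,586 × $2.73 = $7,059.78.
Line 3 (88.52, Juneth, 1,969 units, $369,443.47):
Base rate for 88.52 is $4.72/unit.
Additional duty on 88.52 from Juneth: +29.1% ad valorem. Applied ad valorem rate = 29.1%.
Duty = $369,443.47 × 29.1% + 1,969 × $4.72 = $116,801.73.
Total = $2,531.38 + $7,059.78 + $116,801.73 = $126,392.89.

$126,392.89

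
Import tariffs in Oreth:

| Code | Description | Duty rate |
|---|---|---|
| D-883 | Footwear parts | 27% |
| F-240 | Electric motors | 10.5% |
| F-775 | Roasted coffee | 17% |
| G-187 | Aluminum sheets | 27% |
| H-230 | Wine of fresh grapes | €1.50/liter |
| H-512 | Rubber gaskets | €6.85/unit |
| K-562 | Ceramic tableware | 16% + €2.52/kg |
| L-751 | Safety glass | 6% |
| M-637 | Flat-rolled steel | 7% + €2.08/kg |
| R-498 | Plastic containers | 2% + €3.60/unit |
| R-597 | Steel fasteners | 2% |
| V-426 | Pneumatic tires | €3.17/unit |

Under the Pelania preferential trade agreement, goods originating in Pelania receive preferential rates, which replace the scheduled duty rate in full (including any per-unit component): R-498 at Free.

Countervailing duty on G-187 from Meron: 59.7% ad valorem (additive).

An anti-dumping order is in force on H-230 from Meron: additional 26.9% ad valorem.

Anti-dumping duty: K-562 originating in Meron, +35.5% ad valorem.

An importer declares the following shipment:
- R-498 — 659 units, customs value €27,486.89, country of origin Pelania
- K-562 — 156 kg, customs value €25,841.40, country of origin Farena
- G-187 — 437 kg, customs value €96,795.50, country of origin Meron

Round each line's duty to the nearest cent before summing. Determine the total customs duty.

€88,449.44

Line 1 (R-498, Pelania, 659 units, €27,486.89):
Base rate for R-498 is 2% + €3.60/unit.
Origin Pelania qualifies under the Oreth–Pelania agreement and R-498 is covered: preferential rate Free applies instead.
Duty = €27,486.89 × 0% = €0.00.
Line 2 (K-562, Farena, 156 kg, €25,841.40):
Base rate for K-562 is 16% + €2.52/kg.
The additional-duty order on K-562 targets Meron, not Farena; it does not apply.
Duty = €25,841.40 × 16% + 156 × €2.52 = €4,527.74.
Line 3 (G-187, Meron, 437 kg, €96,795.50):
Base rate for G-187 is 27%.
Additional duty on G-187 from Meron: +59.7%. Applied ad valorem rate: 27% + 59.7% = 86.7%.
Duty = €96,795.50 × 86.7% = €83,921.70.
Total = €0.00 + €4,527.74 + €83,921.70 = €88,449.44.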